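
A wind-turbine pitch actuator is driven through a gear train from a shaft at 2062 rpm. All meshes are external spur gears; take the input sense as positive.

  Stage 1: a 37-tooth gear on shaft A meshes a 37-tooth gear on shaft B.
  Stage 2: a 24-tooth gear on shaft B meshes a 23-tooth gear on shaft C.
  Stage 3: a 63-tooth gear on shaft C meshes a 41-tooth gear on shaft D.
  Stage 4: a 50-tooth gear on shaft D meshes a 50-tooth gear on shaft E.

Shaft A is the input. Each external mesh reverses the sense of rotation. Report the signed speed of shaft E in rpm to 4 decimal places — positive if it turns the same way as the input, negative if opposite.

+3306.1972 rpm (same as input, |ω| = 3306.1972 rpm)

Stage 1 [37T→37T]: ω = 2062.0000×37/37 = 2062.0000 rpm, dir flips to −; running = −2062.0000
Stage 2 [24T→23T]: ω = 2062.0000×24/23 = 2151.6522 rpm, dir flips to +; running = +2151.6522
Stage 3 [63T→41T]: ω = 2151.6522×63/41 = 3306.1972 rpm, dir flips to −; running = −3306.1972
Stage 4 [50T→50T]: ω = 3306.1972×50/50 = 3306.1972 rpm, dir flips to +; running = +3306.1972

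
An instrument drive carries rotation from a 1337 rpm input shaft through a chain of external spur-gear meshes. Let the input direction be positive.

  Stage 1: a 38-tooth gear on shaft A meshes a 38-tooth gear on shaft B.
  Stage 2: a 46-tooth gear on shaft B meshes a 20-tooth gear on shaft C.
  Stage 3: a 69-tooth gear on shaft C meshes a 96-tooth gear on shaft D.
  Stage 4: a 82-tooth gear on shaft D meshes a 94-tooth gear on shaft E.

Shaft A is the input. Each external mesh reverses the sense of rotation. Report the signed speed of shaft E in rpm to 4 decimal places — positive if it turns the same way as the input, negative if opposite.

+1928.0713 rpm (same as input, |ω| = 1928.0713 rpm)

Stage 1 [38T→38T]: ω = 1337.0000×38/38 = 1337.0000 rpm, dir flips to −; running = −1337.0000
Stage 2 [46T→20T]: ω = 1337.0000×46/20 = 3075.1000 rpm, dir flips to +; running = +3075.1000
Stage 3 [69T→96T]: ω = 3075.1000×69/96 = 2210.2281 rpm, dir flips to −; running = −2210.2281
Stage 4 [82T→94T]: ω = 2210.2281×82/94 = 1928.0713 rpm, dir flips to +; running = +1928.0713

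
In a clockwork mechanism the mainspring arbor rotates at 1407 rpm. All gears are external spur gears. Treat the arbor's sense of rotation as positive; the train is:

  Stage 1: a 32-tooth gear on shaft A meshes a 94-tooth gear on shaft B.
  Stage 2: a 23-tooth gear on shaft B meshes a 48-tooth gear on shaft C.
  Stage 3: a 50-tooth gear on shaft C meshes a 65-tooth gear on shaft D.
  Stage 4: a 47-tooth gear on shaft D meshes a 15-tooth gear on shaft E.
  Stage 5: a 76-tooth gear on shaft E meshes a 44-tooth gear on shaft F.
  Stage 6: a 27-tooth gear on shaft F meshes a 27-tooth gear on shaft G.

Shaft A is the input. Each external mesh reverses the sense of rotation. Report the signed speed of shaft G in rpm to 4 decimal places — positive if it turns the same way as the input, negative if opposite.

Stage 1 [32T→94T]: ω = 1407.0000×32/94 = 478.9787 rpm, dir flips to −; running = −478.9787
Stage 2 [23T→48T]: ω = 478.9787×23/48 = 229.5106 rpm, dir flips to +; running = +229.5106
Stage 3 [50T→65T]: ω = 229.5106×50/65 = 176.5466 rpm, dir flips to −; running = −176.5466
Stage 4 [47T→15T]: ω = 176.5466×47/15 = 553.1795 rpm, dir flips to +; running = +553.1795
Stage 5 [76T→44T]: ω = 553.1795×76/44 = 955.4918 rpm, dir flips to −; running = −955.4918
Stage 6 [27T→27T]: ω = 955.4918×27/27 = 955.4918 rpm, dir flips to +; running = +955.4918

+955.4918 rpm (same as input, |ω| = 955.4918 rpm)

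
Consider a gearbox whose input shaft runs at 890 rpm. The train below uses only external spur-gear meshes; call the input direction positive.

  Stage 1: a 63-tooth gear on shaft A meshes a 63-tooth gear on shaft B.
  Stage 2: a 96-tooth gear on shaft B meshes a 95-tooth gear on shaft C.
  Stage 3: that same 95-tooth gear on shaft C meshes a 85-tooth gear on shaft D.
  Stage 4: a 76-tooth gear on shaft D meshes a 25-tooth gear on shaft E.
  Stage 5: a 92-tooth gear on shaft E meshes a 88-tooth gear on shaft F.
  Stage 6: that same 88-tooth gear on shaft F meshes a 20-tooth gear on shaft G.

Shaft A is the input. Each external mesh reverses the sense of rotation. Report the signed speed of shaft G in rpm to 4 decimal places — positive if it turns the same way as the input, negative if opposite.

Stage 1 [63T→63T]: ω = 890.0000×63/63 = 890.0000 rpm, dir flips to −; running = −890.0000
Stage 2 [96T→95T]: ω = 890.0000×96/95 = 899.3684 rpm, dir flips to +; running = +899.3684
Stage 3 [95T→85T]: ω = 899.3684×95/85 = 1005.1765 rpm, dir flips to −; running = −1005.1765
Stage 4 [76T→25T]: ω = 1005.1765×76/25 = 3055.7365 rpm, dir flips to +; running = +3055.7365
Stage 5 [92T→88T]: ω = 3055.7365×92/88 = 3194.6336 rpm, dir flips to −; running = −3194.6336
Stage 6 [88T→20T]: ω = 3194.6336×88/20 = 14056.3878 rpm, dir flips to +; running = +14056.3878

+14056.3878 rpm (same as input, |ω| = 14056.3878 rpm)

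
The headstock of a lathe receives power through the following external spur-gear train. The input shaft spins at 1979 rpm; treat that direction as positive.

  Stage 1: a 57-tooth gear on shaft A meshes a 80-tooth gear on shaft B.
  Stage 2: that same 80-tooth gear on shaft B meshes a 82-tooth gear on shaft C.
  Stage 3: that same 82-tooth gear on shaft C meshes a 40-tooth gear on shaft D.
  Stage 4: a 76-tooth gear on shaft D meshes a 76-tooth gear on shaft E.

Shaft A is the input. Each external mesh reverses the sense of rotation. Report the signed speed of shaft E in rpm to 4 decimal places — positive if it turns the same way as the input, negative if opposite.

+2820.0750 rpm (same as input, |ω| = 2820.0750 rpm)

Stage 1 [57T→80T]: ω = 1979.0000×57/80 = 1410.0375 rpm, dir flips to −; running = −1410.0375
Stage 2 [80T→82T]: ω = 1410.0375×80/82 = 1375.6463 rpm, dir flips to +; running = +1375.6463
Stage 3 [82T→40T]: ω = 1375.6463×82/40 = 2820.0750 rpm, dir flips to −; running = −2820.0750
Stage 4 [76T→76T]: ω = 2820.0750×76/76 = 2820.0750 rpm, dir flips to +; running = +2820.0750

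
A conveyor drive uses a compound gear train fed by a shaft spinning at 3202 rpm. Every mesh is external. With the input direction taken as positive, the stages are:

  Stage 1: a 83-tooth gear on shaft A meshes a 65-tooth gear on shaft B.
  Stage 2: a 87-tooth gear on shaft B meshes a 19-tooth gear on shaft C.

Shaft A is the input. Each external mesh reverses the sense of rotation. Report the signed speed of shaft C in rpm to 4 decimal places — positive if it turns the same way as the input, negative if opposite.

Stage 1 [83T→65T]: ω = 3202.0000×83/65 = 4088.7077 rpm, dir flips to −; running = −4088.7077
Stage 2 [87T→19T]: ω = 4088.7077×87/19 = 18721.9773 rpm, dir flips to +; running = +18721.9773

+18721.9773 rpm (same as input, |ω| = 18721.9773 rpm)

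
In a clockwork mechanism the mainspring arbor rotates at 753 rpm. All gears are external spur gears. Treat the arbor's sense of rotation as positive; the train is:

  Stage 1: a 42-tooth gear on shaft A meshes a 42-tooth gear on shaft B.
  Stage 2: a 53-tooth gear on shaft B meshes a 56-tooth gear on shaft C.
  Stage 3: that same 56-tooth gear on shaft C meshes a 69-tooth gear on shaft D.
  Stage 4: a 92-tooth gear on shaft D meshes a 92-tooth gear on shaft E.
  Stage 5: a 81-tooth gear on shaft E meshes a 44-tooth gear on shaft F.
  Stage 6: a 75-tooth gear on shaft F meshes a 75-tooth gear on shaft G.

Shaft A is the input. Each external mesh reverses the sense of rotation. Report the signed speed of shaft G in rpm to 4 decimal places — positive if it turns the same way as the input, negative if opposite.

Stage 1 [42T→42T]: ω = 753.0000×42/42 = 753.0000 rpm, dir flips to −; running = −753.0000
Stage 2 [53T→56T]: ω = 753.0000×53/56 = 712.6607 rpm, dir flips to +; running = +712.6607
Stage 3 [56T→69T]: ω = 712.6607×56/69 = 578.3913 rpm, dir flips to −; running = −578.3913
Stage 4 [92T→92T]: ω = 578.3913×92/92 = 578.3913 rpm, dir flips to +; running = +578.3913
Stage 5 [81T→44T]: ω = 578.3913×81/44 = 1064.7658 rpm, dir flips to −; running = −1064.7658
Stage 6 [75T→75T]: ω = 1064.7658×75/75 = 1064.7658 rpm, dir flips to +; running = +1064.7658

+1064.7658 rpm (same as input, |ω| = 1064.7658 rpm)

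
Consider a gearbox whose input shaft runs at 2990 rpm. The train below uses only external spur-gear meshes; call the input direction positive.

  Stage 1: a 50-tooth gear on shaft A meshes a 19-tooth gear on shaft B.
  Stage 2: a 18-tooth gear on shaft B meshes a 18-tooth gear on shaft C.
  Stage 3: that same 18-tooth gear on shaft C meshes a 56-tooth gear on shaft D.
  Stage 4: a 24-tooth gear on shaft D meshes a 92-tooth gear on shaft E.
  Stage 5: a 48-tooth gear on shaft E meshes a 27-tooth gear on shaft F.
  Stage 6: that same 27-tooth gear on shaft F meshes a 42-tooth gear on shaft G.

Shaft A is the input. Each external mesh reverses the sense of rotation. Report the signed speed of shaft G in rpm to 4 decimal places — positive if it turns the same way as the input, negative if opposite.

Stage 1 [50T→19T]: ω = 2990.0000×50/19 = 7868.4211 rpm, dir flips to −; running = −7868.4211
Stage 2 [18T→18T]: ω = 7868.4211×18/18 = 7868.4211 rpm, dir flips to +; running = +7868.4211
Stage 3 [18T→56T]: ω = 7868.4211×18/56 = 2529.1353 rpm, dir flips to −; running = −2529.1353
Stage 4 [24T→92T]: ω = 2529.1353×24/92 = 659.7744 rpm, dir flips to +; running = +659.7744
Stage 5 [48T→27T]: ω = 659.7744×48/27 = 1172.9323 rpm, dir flips to −; running = −1172.9323
Stage 6 [27T→42T]: ω = 1172.9323×27/42 = 754.0279 rpm, dir flips to +; running = +754.0279

+754.0279 rpm (same as input, |ω| = 754.0279 rpm)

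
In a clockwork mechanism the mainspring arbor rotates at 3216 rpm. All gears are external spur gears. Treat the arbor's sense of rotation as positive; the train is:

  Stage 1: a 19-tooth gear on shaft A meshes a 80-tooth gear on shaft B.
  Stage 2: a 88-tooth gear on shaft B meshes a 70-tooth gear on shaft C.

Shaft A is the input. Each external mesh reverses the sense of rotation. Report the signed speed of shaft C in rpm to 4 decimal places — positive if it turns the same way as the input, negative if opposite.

Stage 1 [19T→80T]: ω = 3216.0000×19/80 = 763.8000 rpm, dir flips to −; running = −763.8000
Stage 2 [88T→70T]: ω = 763.8000×88/70 = 960.2057 rpm, dir flips to +; running = +960.2057

+960.2057 rpm (same as input, |ω| = 960.2057 rpm)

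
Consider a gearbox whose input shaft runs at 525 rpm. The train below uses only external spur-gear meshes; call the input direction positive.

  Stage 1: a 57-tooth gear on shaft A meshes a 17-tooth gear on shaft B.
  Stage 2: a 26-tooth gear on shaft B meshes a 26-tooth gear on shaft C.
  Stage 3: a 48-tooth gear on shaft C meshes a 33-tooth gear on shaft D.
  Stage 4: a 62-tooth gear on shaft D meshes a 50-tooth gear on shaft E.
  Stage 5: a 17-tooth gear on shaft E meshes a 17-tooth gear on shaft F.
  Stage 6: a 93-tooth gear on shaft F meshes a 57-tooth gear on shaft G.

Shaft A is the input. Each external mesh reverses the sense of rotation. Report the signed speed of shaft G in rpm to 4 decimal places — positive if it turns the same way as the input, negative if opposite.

Stage 1 [57T→17T]: ω = 525.0000×57/17 = 1760.2941 rpm, dir flips to −; running = −1760.2941
Stage 2 [26T→26T]: ω = 1760.2941×26/26 = 1760.2941 rpm, dir flips to +; running = +1760.2941
Stage 3 [48T→33T]: ω = 1760.2941×48/33 = 2560.4278 rpm, dir flips to −; running = −2560.4278
Stage 4 [62T→50T]: ω = 2560.4278×62/50 = 3174.9305 rpm, dir flips to +; running = +3174.9305
Stage 5 [17T→17T]: ω = 3174.9305×17/17 = 3174.9305 rpm, dir flips to −; running = −3174.9305
Stage 6 [93T→57T]: ω = 3174.9305×93/57 = 5180.1497 rpm, dir flips to +; running = +5180.1497

+5180.1497 rpm (same as input, |ω| = 5180.1497 rpm)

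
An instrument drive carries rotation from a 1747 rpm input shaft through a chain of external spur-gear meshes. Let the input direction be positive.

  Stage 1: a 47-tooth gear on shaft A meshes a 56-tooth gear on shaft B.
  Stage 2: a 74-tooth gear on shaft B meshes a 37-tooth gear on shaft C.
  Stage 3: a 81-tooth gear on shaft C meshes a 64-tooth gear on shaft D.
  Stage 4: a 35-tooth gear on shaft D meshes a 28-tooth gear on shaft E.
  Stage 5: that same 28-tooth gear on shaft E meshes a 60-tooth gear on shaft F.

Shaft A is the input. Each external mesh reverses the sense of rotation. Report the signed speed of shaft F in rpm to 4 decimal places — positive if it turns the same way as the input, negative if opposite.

Stage 1 [47T→56T]: ω = 1747.0000×47/56 = 1466.2321 rpm, dir flips to −; running = −1466.2321
Stage 2 [74T→37T]: ω = 1466.2321×74/37 = 2932.4643 rpm, dir flips to +; running = +2932.4643
Stage 3 [81T→64T]: ω = 2932.4643×81/64 = 3711.4001 rpm, dir flips to −; running = −3711.4001
Stage 4 [35T→28T]: ω = 3711.4001×35/28 = 4639.2501 rpm, dir flips to +; running = +4639.2501
Stage 5 [28T→60T]: ω = 4639.2501×28/60 = 2164.9834 rpm, dir flips to −; running = −2164.9834

-2164.9834 rpm (opposite to input, |ω| = 2164.9834 rpm)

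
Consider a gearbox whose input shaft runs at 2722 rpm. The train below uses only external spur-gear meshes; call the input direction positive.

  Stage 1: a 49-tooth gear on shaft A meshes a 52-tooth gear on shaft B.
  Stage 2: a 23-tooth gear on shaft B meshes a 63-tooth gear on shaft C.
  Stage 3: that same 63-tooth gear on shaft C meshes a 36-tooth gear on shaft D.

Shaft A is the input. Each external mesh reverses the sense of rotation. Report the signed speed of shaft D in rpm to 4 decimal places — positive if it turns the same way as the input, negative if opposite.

Stage 1 [49T→52T]: ω = 2722.0000×49/52 = 2564.9615 rpm, dir flips to −; running = −2564.9615
Stage 2 [23T→63T]: ω = 2564.9615×23/63 = 936.4145 rpm, dir flips to +; running = +936.4145
Stage 3 [63T→36T]: ω = 936.4145×63/36 = 1638.7254 rpm, dir flips to −; running = −1638.7254

-1638.7254 rpm (opposite to input, |ω| = 1638.7254 rpm)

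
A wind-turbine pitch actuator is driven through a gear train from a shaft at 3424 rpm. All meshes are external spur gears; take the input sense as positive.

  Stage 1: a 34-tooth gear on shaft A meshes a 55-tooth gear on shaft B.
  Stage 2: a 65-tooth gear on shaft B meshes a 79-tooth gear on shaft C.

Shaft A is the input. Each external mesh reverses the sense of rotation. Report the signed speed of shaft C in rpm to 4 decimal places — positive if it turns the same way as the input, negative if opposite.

Stage 1 [34T→55T]: ω = 3424.0000×34/55 = 2116.6545 rpm, dir flips to −; running = −2116.6545
Stage 2 [65T→79T]: ω = 2116.6545×65/79 = 1741.5512 rpm, dir flips to +; running = +1741.5512

+1741.5512 rpm (same as input, |ω| = 1741.5512 rpm)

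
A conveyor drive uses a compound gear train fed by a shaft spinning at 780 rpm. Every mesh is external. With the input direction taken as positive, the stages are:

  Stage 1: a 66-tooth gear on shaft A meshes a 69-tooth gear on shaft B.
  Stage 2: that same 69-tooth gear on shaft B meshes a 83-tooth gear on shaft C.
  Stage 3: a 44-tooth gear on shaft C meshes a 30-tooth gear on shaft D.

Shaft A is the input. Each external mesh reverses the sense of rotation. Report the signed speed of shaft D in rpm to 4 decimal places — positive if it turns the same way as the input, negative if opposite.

Stage 1 [66T→69T]: ω = 780.0000×66/69 = 746.0870 rpm, dir flips to −; running = −746.0870
Stage 2 [69T→83T]: ω = 746.0870×69/83 = 620.2410 rpm, dir flips to +; running = +620.2410
Stage 3 [44T→30T]: ω = 620.2410×44/30 = 909.6867 rpm, dir flips to −; running = −909.6867

-909.6867 rpm (opposite to input, |ω| = 909.6867 rpm)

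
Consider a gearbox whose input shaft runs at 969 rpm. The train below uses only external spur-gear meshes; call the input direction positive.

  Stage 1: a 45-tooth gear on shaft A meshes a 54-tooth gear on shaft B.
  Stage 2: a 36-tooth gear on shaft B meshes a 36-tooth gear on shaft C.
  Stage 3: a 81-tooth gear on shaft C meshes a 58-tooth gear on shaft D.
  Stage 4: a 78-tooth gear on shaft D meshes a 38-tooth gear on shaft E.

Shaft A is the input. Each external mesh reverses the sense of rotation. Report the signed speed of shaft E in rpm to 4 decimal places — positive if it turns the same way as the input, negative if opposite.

Stage 1 [45T→54T]: ω = 969.0000×45/54 = 807.5000 rpm, dir flips to −; running = −807.5000
Stage 2 [36T→36T]: ω = 807.5000×36/36 = 807.5000 rpm, dir flips to +; running = +807.5000
Stage 3 [81T→58T]: ω = 807.5000×81/58 = 1127.7155 rpm, dir flips to −; running = −1127.7155
Stage 4 [78T→38T]: ω = 1127.7155×78/38 = 2314.7845 rpm, dir flips to +; running = +2314.7845

+2314.7845 rpm (same as input, |ω| = 2314.7845 rpm)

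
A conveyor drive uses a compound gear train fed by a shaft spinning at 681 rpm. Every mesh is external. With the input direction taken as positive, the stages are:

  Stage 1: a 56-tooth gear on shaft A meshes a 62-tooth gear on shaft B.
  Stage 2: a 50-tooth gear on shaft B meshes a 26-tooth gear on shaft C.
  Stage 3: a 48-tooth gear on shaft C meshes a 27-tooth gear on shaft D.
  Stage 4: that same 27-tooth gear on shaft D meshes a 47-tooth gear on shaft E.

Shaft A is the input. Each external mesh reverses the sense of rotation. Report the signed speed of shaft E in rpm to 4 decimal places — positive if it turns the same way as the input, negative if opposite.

Stage 1 [56T→62T]: ω = 681.0000×56/62 = 615.0968 rpm, dir flips to −; running = −615.0968
Stage 2 [50T→26T]: ω = 615.0968×50/26 = 1182.8784 rpm, dir flips to +; running = +1182.8784
Stage 3 [48T→27T]: ω = 1182.8784×48/27 = 2102.8950 rpm, dir flips to −; running = −2102.8950
Stage 4 [27T→47T]: ω = 2102.8950×27/47 = 1208.0460 rpm, dir flips to +; running = +1208.0460

+1208.0460 rpm (same as input, |ω| = 1208.0460 rpm)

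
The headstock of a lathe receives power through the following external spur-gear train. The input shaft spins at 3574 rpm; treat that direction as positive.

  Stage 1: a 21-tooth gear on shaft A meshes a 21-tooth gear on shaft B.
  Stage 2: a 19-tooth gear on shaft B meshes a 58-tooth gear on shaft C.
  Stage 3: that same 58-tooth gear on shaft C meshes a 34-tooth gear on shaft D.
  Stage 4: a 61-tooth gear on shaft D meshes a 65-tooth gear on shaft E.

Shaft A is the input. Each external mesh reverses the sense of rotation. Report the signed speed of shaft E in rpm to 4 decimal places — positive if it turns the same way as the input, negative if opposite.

+1874.3285 rpm (same as input, |ω| = 1874.3285 rpm)

Stage 1 [21T→21T]: ω = 3574.0000×21/21 = 3574.0000 rpm, dir flips to −; running = −3574.0000
Stage 2 [19T→58T]: ω = 3574.0000×19/58 = 1170.7931 rpm, dir flips to +; running = +1170.7931
Stage 3 [58T→34T]: ω = 1170.7931×58/34 = 1997.2353 rpm, dir flips to −; running = −1997.2353
Stage 4 [61T→65T]: ω = 1997.2353×61/65 = 1874.3285 rpm, dir flips to +; running = +1874.3285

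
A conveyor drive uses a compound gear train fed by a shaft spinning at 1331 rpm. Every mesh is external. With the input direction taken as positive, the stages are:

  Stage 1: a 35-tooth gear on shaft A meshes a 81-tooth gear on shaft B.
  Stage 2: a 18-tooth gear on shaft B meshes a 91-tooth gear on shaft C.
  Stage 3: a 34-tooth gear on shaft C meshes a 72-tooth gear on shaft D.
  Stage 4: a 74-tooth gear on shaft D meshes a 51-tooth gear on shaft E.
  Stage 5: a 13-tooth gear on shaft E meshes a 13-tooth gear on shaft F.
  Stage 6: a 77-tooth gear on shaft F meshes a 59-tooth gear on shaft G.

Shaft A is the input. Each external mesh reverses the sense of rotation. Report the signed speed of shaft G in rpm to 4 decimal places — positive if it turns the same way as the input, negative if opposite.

Stage 1 [35T→81T]: ω = 1331.0000×35/81 = 575.1235 rpm, dir flips to −; running = −575.1235
Stage 2 [18T→91T]: ω = 575.1235×18/91 = 113.7607 rpm, dir flips to +; running = +113.7607
Stage 3 [34T→72T]: ω = 113.7607×34/72 = 53.7203 rpm, dir flips to −; running = −53.7203
Stage 4 [74T→51T]: ω = 53.7203×74/51 = 77.9471 rpm, dir flips to +; running = +77.9471
Stage 5 [13T→13T]: ω = 77.9471×13/13 = 77.9471 rpm, dir flips to −; running = −77.9471
Stage 6 [77T→59T]: ω = 77.9471×77/59 = 101.7276 rpm, dir flips to +; running = +101.7276

+101.7276 rpm (same as input, |ω| = 101.7276 rpm)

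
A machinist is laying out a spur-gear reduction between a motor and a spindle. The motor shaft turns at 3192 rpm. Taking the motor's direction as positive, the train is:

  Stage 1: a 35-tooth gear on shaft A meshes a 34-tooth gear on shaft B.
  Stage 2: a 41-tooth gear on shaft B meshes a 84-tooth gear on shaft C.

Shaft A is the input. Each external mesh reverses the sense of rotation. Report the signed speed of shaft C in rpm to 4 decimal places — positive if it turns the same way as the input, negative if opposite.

+1603.8235 rpm (same as input, |ω| = 1603.8235 rpm)

Stage 1 [35T→34T]: ω = 3192.0000×35/34 = 3285.8824 rpm, dir flips to −; running = −3285.8824
Stage 2 [41T→84T]: ω = 3285.8824×41/84 = 1603.8235 rpm, dir flips to +; running = +1603.8235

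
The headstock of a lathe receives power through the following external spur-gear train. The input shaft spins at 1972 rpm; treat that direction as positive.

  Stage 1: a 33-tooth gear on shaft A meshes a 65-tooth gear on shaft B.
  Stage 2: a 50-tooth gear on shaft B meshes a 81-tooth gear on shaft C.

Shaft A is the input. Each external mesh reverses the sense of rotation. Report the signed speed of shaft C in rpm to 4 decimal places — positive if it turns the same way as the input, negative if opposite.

Stage 1 [33T→65T]: ω = 1972.0000×33/65 = 1001.1692 rpm, dir flips to −; running = −1001.1692
Stage 2 [50T→81T]: ω = 1001.1692×50/81 = 618.0057 rpm, dir flips to +; running = +618.0057

+618.0057 rpm (same as input, |ω| = 618.0057 rpm)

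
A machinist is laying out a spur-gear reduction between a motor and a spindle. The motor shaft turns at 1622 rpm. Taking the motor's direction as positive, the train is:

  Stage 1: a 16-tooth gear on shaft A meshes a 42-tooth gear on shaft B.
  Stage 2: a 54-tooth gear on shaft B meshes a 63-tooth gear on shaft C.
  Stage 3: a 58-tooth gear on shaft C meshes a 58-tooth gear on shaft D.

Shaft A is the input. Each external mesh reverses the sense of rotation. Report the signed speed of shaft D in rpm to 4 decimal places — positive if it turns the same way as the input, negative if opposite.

-529.6327 rpm (opposite to input, |ω| = 529.6327 rpm)

Stage 1 [16T→42T]: ω = 1622.0000×16/42 = 617.9048 rpm, dir flips to −; running = −617.9048
Stage 2 [54T→63T]: ω = 617.9048×54/63 = 529.6327 rpm, dir flips to +; running = +529.6327
Stage 3 [58T→58T]: ω = 529.6327×58/58 = 529.6327 rpm, dir flips to −; running = −529.6327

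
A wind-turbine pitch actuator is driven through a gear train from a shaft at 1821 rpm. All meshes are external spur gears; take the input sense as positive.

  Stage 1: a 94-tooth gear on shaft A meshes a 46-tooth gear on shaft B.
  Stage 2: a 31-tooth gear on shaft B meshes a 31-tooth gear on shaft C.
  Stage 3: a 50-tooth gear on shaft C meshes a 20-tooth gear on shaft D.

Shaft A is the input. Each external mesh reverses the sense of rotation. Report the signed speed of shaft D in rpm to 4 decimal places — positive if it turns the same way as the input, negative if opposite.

Stage 1 [94T→46T]: ω = 1821.0000×94/46 = 3721.1739 rpm, dir flips to −; running = −3721.1739
Stage 2 [31T→31T]: ω = 3721.1739×31/31 = 3721.1739 rpm, dir flips to +; running = +3721.1739
Stage 3 [50T→20T]: ω = 3721.1739×50/20 = 9302.9348 rpm, dir flips to −; running = −9302.9348

-9302.9348 rpm (opposite to input, |ω| = 9302.9348 rpm)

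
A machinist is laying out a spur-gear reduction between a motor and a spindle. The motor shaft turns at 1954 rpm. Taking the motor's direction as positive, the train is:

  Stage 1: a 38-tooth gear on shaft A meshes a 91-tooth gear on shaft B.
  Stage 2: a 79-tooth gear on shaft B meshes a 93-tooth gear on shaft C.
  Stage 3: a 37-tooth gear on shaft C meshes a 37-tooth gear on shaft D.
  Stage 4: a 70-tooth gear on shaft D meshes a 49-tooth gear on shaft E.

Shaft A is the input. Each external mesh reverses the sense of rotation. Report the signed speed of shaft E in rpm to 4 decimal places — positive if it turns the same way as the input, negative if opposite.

Stage 1 [38T→91T]: ω = 1954.0000×38/91 = 815.9560 rpm, dir flips to −; running = −815.9560
Stage 2 [79T→93T]: ω = 815.9560×79/93 = 693.1240 rpm, dir flips to +; running = +693.1240
Stage 3 [37T→37T]: ω = 693.1240×37/37 = 693.1240 rpm, dir flips to −; running = −693.1240
Stage 4 [70T→49T]: ω = 693.1240×70/49 = 990.1771 rpm, dir flips to +; running = +990.1771

+990.1771 rpm (same as input, |ω| = 990.1771 rpm)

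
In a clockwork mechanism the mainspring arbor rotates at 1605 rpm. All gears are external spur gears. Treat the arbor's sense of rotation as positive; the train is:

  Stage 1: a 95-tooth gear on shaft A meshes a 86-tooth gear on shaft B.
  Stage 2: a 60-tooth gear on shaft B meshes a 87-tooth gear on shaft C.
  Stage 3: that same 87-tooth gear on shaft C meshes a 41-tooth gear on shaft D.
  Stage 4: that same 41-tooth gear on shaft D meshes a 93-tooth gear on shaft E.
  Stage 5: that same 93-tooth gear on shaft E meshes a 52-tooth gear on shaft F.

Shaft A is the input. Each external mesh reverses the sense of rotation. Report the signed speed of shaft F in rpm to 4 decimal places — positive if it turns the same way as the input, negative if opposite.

Stage 1 [95T→86T]: ω = 1605.0000×95/86 = 1772.9651 rpm, dir flips to −; running = −1772.9651
Stage 2 [60T→87T]: ω = 1772.9651×60/87 = 1222.7346 rpm, dir flips to +; running = +1222.7346
Stage 3 [87T→41T]: ω = 1222.7346×87/41 = 2594.5831 rpm, dir flips to −; running = −2594.5831
Stage 4 [41T→93T]: ω = 2594.5831×41/93 = 1143.8485 rpm, dir flips to +; running = +1143.8485
Stage 5 [93T→52T]: ω = 1143.8485×93/52 = 2045.7290 rpm, dir flips to −; running = −2045.7290

-2045.7290 rpm (opposite to input, |ω| = 2045.7290 rpm)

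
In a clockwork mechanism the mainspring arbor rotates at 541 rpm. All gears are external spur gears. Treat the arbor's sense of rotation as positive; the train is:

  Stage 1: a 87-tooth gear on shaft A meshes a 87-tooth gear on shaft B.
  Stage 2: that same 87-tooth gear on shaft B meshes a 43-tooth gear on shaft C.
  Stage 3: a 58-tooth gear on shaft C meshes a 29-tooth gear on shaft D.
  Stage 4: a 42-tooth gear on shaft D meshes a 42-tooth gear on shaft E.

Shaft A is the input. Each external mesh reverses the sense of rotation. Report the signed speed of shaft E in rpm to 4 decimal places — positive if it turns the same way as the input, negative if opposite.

Stage 1 [87T→87T]: ω = 541.0000×87/87 = 541.0000 rpm, dir flips to −; running = −541.0000
Stage 2 [87T→43T]: ω = 541.0000×87/43 = 1094.5814 rpm, dir flips to +; running = +1094.5814
Stage 3 [58T→29T]: ω = 1094.5814×58/29 = 2189.1628 rpm, dir flips to −; running = −2189.1628
Stage 4 [42T→42T]: ω = 2189.1628×42/42 = 2189.1628 rpm, dir flips to +; running = +2189.1628

+2189.1628 rpm (same as input, |ω| = 2189.1628 rpm)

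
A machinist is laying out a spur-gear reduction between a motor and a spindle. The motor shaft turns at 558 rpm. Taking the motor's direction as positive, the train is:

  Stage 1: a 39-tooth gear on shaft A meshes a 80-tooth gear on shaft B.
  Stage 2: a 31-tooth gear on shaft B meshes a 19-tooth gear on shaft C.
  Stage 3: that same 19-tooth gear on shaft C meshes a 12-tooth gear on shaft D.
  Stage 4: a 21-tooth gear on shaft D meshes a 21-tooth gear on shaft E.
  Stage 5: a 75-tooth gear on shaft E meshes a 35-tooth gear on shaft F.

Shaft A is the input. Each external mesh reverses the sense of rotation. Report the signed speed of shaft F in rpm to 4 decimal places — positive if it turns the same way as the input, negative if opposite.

Stage 1 [39T→80T]: ω = 558.0000×39/80 = 272.0250 rpm, dir flips to −; running = −272.0250
Stage 2 [31T→19T]: ω = 272.0250×31/19 = 443.8303 rpm, dir flips to +; running = +443.8303
Stage 3 [19T→12T]: ω = 443.8303×19/12 = 702.7312 rpm, dir flips to −; running = −702.7312
Stage 4 [21T→21T]: ω = 702.7312×21/21 = 702.7312 rpm, dir flips to +; running = +702.7312
Stage 5 [75T→35T]: ω = 702.7312×75/35 = 1505.8527 rpm, dir flips to −; running = −1505.8527

-1505.8527 rpm (opposite to input, |ω| = 1505.8527 rpm)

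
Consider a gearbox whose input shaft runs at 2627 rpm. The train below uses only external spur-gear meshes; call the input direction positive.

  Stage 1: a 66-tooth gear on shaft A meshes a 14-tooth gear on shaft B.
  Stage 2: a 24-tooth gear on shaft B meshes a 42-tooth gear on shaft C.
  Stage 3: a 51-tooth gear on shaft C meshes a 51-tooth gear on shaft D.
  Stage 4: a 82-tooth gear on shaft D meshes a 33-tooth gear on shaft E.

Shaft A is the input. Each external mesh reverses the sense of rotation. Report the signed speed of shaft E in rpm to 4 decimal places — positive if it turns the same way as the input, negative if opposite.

+17584.8163 rpm (same as input, |ω| = 17584.8163 rpm)

Stage 1 [66T→14T]: ω = 2627.0000×66/14 = 12384.4286 rpm, dir flips to −; running = −12384.4286
Stage 2 [24T→42T]: ω = 12384.4286×24/42 = 7076.8163 rpm, dir flips to +; running = +7076.8163
Stage 3 [51T→51T]: ω = 7076.8163×51/51 = 7076.8163 rpm, dir flips to −; running = −7076.8163
Stage 4 [82T→33T]: ω = 7076.8163×82/33 = 17584.8163 rpm, dir flips to +; running = +17584.8163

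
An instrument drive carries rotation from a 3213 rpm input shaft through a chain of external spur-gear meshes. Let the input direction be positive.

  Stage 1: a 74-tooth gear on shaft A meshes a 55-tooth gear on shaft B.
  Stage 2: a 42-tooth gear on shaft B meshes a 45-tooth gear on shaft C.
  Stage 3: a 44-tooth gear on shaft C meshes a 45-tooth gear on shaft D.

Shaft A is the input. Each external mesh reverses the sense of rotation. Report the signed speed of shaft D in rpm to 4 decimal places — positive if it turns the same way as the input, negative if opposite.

Stage 1 [74T→55T]: ω = 3213.0000×74/55 = 4322.9455 rpm, dir flips to −; running = −4322.9455
Stage 2 [42T→45T]: ω = 4322.9455×42/45 = 4034.7491 rpm, dir flips to +; running = +4034.7491
Stage 3 [44T→45T]: ω = 4034.7491×44/45 = 3945.0880 rpm, dir flips to −; running = −3945.0880

-3945.0880 rpm (opposite to input, |ω| = 3945.0880 rpm)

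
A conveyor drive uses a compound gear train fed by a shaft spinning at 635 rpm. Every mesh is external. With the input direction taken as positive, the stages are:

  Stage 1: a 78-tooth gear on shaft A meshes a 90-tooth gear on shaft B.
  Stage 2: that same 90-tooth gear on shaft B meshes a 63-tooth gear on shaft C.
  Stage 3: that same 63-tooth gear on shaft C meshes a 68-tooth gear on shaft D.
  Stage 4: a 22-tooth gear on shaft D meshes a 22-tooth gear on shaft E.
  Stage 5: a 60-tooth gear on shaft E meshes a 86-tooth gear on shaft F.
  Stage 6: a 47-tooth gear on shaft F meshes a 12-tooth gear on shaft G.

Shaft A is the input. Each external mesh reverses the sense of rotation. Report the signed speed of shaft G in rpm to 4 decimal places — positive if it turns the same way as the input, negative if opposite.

Stage 1 [78T→90T]: ω = 635.0000×78/90 = 550.3333 rpm, dir flips to −; running = −550.3333
Stage 2 [90T→63T]: ω = 550.3333×90/63 = 786.1905 rpm, dir flips to +; running = +786.1905
Stage 3 [63T→68T]: ω = 786.1905×63/68 = 728.3824 rpm, dir flips to −; running = −728.3824
Stage 4 [22T→22T]: ω = 728.3824×22/22 = 728.3824 rpm, dir flips to +; running = +728.3824
Stage 5 [60T→86T]: ω = 728.3824×60/86 = 508.1737 rpm, dir flips to −; running = −508.1737
Stage 6 [47T→12T]: ω = 508.1737×47/12 = 1990.3471 rpm, dir flips to +; running = +1990.3471

+1990.3471 rpm (same as input, |ω| = 1990.3471 rpm)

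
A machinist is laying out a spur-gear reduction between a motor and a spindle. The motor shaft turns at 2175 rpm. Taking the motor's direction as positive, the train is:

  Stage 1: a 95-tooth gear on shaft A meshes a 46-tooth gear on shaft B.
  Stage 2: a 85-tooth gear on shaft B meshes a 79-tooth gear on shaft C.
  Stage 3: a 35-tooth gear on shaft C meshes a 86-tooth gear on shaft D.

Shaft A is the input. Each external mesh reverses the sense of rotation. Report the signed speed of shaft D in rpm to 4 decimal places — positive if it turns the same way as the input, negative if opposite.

-1966.9189 rpm (opposite to input, |ω| = 1966.9189 rpm)

Stage 1 [95T→46T]: ω = 2175.0000×95/46 = 4491.8478 rpm, dir flips to −; running = −4491.8478
Stage 2 [85T→79T]: ω = 4491.8478×85/79 = 4833.0008 rpm, dir flips to +; running = +4833.0008
Stage 3 [35T→86T]: ω = 4833.0008×35/86 = 1966.9189 rpm, dir flips to −; running = −1966.9189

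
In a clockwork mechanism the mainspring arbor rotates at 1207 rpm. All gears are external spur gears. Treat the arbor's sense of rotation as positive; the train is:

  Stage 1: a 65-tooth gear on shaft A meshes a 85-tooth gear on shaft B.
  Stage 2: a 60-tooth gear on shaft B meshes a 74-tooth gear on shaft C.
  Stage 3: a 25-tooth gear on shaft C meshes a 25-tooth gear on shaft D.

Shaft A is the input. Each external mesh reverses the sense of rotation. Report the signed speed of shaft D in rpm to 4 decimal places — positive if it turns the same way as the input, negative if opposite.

Stage 1 [65T→85T]: ω = 1207.0000×65/85 = 923.0000 rpm, dir flips to −; running = −923.0000
Stage 2 [60T→74T]: ω = 923.0000×60/74 = 748.3784 rpm, dir flips to +; running = +748.3784
Stage 3 [25T→25T]: ω = 748.3784×25/25 = 748.3784 rpm, dir flips to −; running = −748.3784

-748.3784 rpm (opposite to input, |ω| = 748.3784 rpm)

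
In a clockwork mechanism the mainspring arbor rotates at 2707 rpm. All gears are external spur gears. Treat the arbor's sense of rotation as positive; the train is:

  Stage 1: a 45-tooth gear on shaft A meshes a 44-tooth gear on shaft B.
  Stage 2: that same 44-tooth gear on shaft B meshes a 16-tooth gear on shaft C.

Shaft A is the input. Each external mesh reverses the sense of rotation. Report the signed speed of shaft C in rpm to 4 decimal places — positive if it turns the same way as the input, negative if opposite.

Stage 1 [45T→44T]: ω = 2707.0000×45/44 = 2768.5227 rpm, dir flips to −; running = −2768.5227
Stage 2 [44T→16T]: ω = 2768.5227×44/16 = 7613.4375 rpm, dir flips to +; running = +7613.4375

+7613.4375 rpm (same as input, |ω| = 7613.4375 rpm)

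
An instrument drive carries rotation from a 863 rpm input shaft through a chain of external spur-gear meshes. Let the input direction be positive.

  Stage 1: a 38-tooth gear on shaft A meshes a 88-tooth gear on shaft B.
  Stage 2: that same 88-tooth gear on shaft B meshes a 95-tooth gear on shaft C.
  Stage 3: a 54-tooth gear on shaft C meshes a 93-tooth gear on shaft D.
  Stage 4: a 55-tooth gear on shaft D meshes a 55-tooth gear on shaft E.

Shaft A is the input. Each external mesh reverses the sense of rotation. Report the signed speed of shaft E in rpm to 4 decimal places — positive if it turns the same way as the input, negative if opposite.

+200.4387 rpm (same as input, |ω| = 200.4387 rpm)

Stage 1 [38T→88T]: ω = 863.0000×38/88 = 372.6591 rpm, dir flips to −; running = −372.6591
Stage 2 [88T→95T]: ω = 372.6591×88/95 = 345.2000 rpm, dir flips to +; running = +345.2000
Stage 3 [54T→93T]: ω = 345.2000×54/93 = 200.4387 rpm, dir flips to −; running = −200.4387
Stage 4 [55T→55T]: ω = 200.4387×55/55 = 200.4387 rpm, dir flips to +; running = +200.4387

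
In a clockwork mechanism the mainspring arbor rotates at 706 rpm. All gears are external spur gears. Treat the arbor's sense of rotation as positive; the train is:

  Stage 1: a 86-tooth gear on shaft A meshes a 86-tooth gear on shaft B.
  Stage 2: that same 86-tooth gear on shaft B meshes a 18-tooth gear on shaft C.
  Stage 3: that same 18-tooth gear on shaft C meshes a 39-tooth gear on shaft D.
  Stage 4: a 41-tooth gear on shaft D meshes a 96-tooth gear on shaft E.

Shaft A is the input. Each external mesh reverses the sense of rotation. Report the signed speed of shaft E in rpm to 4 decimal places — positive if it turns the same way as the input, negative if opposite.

Stage 1 [86T→86T]: ω = 706.0000×86/86 = 706.0000 rpm, dir flips to −; running = −706.0000
Stage 2 [86T→18T]: ω = 706.0000×86/18 = 3373.1111 rpm, dir flips to +; running = +3373.1111
Stage 3 [18T→39T]: ω = 3373.1111×18/39 = 1556.8205 rpm, dir flips to −; running = −1556.8205
Stage 4 [41T→96T]: ω = 1556.8205×41/96 = 664.8921 rpm, dir flips to +; running = +664.8921

+664.8921 rpm (same as input, |ω| = 664.8921 rpm)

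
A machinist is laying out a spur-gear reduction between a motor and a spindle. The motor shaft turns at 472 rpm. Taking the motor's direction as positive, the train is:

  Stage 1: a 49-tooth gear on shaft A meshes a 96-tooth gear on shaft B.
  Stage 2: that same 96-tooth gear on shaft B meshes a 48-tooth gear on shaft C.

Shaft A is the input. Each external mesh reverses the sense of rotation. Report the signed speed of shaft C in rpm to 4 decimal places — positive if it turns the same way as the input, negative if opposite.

+481.8333 rpm (same as input, |ω| = 481.8333 rpm)

Stage 1 [49T→96T]: ω = 472.0000×49/96 = 240.9167 rpm, dir flips to −; running = −240.9167
Stage 2 [96T→48T]: ω = 240.9167×96/48 = 481.8333 rpm, dir flips to +; running = +481.8333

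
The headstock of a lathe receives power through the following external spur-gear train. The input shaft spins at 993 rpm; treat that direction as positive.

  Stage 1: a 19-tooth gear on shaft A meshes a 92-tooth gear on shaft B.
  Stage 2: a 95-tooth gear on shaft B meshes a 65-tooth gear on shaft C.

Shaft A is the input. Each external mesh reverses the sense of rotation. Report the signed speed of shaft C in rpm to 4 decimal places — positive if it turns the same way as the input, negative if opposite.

+299.7266 rpm (same as input, |ω| = 299.7266 rpm)

Stage 1 [19T→92T]: ω = 993.0000×19/92 = 205.0761 rpm, dir flips to −; running = −205.0761
Stage 2 [95T→65T]: ω = 205.0761×95/65 = 299.7266 rpm, dir flips to +; running = +299.7266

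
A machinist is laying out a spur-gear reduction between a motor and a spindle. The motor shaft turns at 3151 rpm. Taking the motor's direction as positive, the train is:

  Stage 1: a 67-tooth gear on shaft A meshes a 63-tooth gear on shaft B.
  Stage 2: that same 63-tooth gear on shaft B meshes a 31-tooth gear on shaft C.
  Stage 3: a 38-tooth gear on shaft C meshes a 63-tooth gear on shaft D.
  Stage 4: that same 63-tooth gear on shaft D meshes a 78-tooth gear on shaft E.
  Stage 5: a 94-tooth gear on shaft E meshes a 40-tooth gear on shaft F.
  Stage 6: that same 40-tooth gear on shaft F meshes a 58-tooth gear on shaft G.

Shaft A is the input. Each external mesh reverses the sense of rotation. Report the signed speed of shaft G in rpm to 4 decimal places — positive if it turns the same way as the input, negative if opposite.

Stage 1 [67T→63T]: ω = 3151.0000×67/63 = 3351.0635 rpm, dir flips to −; running = −3351.0635
Stage 2 [63T→31T]: ω = 3351.0635×63/31 = 6810.2258 rpm, dir flips to +; running = +6810.2258
Stage 3 [38T→63T]: ω = 6810.2258×38/63 = 4107.7552 rpm, dir flips to −; running = −4107.7552
Stage 4 [63T→78T]: ω = 4107.7552×63/78 = 3317.8023 rpm, dir flips to +; running = +3317.8023
Stage 5 [94T→40T]: ω = 3317.8023×94/40 = 7796.8354 rpm, dir flips to −; running = −7796.8354
Stage 6 [40T→58T]: ω = 7796.8354×40/58 = 5377.1279 rpm, dir flips to +; running = +5377.1279

+5377.1279 rpm (same as input, |ω| = 5377.1279 rpm)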